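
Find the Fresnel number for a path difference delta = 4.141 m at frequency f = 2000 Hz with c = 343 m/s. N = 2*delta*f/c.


N = 2*delta*f/c = 2*delta/lambda, where lambda = c/f
lambda = 343 / 2000 = 0.1715 m
N = 2 * 4.141 / 0.1715 = 48.292


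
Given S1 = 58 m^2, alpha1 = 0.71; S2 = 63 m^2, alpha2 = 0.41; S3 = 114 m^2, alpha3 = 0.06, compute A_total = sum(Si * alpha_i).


58 * 0.71 = 41.18
63 * 0.41 = 25.83
114 * 0.06 = 6.84
A_total = 41.18 + 25.83 + 6.84 = 73.85 m^2


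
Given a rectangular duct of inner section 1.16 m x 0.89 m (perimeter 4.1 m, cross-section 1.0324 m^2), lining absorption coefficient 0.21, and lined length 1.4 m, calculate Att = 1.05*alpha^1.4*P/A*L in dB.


alpha^1.4 = 0.21^1.4 = 0.112488
Attenuation rate = 1.05 * alpha^1.4 * P / A
= 1.05 * 0.112488 * 4.1 / 1.0324 = 0.469063 dB/m
Total Att = 0.469063 * 1.4 = 0.65669 dB


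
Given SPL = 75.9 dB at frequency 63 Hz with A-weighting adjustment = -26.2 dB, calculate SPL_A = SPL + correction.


A-weighting table: 63 Hz -> -26.2 dB correction
SPL_A = SPL + correction = 75.9 + (-26.2) = 49.7 dBA


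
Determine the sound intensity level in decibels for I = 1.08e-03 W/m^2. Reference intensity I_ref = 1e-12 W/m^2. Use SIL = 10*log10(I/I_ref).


I / I_ref = 1.08e-03 / 1e-12 = 1.08e+09
SIL = 10 * log10(1.08e+09) = 90.334 dB


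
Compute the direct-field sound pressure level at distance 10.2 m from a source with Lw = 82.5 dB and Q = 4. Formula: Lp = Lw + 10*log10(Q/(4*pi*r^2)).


4*pi*r^2 = 4*pi*10.2^2 = 1307.41 m^2
Q / (4*pi*r^2) = 4 / 1307.41 = 0.00305948
Lp = 82.5 + 10*log10(0.00305948) = 57.356 dB


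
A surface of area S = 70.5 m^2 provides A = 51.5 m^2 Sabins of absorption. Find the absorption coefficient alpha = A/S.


Absorption coefficient = absorbed power / incident power
alpha = A / S = 51.5 / 70.5 = 0.7305


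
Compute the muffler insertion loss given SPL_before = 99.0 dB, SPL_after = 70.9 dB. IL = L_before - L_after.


Insertion loss = SPL without muffler - SPL with muffler
IL = 99.0 - 70.9 = 28.1 dB


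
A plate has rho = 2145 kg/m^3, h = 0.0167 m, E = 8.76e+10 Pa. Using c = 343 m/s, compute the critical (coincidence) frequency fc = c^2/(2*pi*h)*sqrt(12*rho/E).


12*rho/E = 12*2145/8.76e+10 = 2.93836e-07
sqrt(12*rho/E) = sqrt(2.93836e-07) = 0.000542066
c^2/(2*pi*h) = 343^2/(2*pi*0.0167) = 1.12122e+06
fc = 1.12122e+06 * 0.000542066 = 607.78 Hz


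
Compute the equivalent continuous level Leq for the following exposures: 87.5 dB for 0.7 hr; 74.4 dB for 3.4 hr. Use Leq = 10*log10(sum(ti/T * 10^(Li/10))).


T_total = 0.7 + 3.4 = 4.1 hr
(0.7/4.1) * 10^(87.5/10) = 9.60095e+07
(3.4/4.1) * 10^(74.4/10) = 2.28399e+07
Sum = 9.60095e+07 + 2.28399e+07 = 1.18849e+08
Leq = 10*log10(1.18849e+08) = 80.75 dB


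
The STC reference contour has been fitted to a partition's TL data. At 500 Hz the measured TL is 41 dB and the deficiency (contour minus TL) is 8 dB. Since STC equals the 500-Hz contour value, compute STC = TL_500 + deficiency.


By ASTM E413, STC = value of the fitted reference contour at 500 Hz.
Contour value at 500 Hz = TL_500 + deficiency = 41 + 8 = 49
STC = 49


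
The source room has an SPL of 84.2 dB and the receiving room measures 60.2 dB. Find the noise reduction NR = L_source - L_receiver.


NR = L_source - L_receiver (difference between source and receiving room levels)
NR = 84.2 - 60.2 = 24 dB


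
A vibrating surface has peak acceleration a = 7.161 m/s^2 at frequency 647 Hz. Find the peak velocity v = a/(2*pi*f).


omega = 2*pi*f = 2*pi*647 = 4065.22 rad/s
v = a / omega = 7.161 / 4065.22 = 0.0017615 m/s


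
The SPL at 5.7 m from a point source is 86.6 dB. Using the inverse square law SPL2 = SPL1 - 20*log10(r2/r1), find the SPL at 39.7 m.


r2/r1 = 39.7/5.7 = 6.96491
Correction = 20*log10(6.96491) = 16.8583 dB
SPL2 = 86.6 - 16.8583 = 69.742 dB


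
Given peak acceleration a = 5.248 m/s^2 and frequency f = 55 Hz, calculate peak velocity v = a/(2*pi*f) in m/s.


omega = 2*pi*f = 2*pi*55 = 345.575 rad/s
v = a / omega = 5.248 / 345.575 = 0.015186 m/s


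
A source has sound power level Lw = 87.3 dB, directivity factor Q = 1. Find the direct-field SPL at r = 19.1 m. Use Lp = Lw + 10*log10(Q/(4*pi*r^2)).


4*pi*r^2 = 4*pi*19.1^2 = 4584.34 m^2
Q / (4*pi*r^2) = 1 / 4584.34 = 0.000218134
Lp = 87.3 + 10*log10(0.000218134) = 50.687 dB


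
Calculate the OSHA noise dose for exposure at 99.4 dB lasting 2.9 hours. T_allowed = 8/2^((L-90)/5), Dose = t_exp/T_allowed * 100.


T_allowed = 8 / 2^((99.4 - 90)/5) = 2.17347 hr
Dose = 2.9 / 2.17347 * 100 = 133.43 %


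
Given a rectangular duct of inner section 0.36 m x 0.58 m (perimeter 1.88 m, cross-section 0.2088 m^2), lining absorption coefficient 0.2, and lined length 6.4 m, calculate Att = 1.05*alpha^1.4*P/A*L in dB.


alpha^1.4 = 0.2^1.4 = 0.105061
Attenuation rate = 1.05 * alpha^1.4 * P / A
= 1.05 * 0.105061 * 1.88 / 0.2088 = 0.993249 dB/m
Total Att = 0.993249 * 6.4 = 6.3568 dB


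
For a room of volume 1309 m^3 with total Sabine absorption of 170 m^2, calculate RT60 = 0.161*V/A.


RT60 = 0.161 * 1309 / 170 = 1.2397 s


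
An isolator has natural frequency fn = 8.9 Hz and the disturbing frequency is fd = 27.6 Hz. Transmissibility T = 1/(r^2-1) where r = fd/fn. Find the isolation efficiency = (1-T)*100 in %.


r = 27.6 / 8.9 = 3.10112
r^2 - 1 = 3.10112^2 - 1 = 8.61695
T = 1/8.61695 = 0.11605
Efficiency = (1 - 0.11605)*100 = 88.395 %


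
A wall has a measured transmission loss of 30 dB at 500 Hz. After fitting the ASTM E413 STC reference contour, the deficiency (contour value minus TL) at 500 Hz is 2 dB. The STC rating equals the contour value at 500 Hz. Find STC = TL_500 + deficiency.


By ASTM E413, STC = value of the fitted reference contour at 500 Hz.
Contour value at 500 Hz = TL_500 + deficiency = 30 + 2 = 32
STC = 32


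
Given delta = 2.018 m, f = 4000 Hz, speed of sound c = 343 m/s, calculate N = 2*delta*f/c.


N = 2*delta*f/c = 2*delta/lambda, where lambda = c/f
lambda = 343 / 4000 = 0.08575 m
N = 2 * 2.018 / 0.08575 = 47.067


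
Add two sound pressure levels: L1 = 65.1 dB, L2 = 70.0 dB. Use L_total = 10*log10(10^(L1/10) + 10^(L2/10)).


10^(65.1/10) = 3.23594e+06
10^(70.0/10) = 1e+07
Sum = 3.23594e+06 + 1e+07 = 1.32359e+07
L_total = 10*log10(1.32359e+07) = 71.218 dB


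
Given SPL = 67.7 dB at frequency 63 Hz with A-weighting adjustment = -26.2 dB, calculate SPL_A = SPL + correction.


A-weighting table: 63 Hz -> -26.2 dB correction
SPL_A = SPL + correction = 67.7 + (-26.2) = 41.5 dBA


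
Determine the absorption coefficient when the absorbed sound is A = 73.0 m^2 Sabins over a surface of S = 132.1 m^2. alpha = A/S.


Absorption coefficient = absorbed power / incident power
alpha = A / S = 73.0 / 132.1 = 0.55261


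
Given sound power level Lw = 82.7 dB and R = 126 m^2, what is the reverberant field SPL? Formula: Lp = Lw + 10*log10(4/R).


4/R = 4/126 = 0.031746
Lp = 82.7 + 10*log10(0.031746) = 67.717 dB


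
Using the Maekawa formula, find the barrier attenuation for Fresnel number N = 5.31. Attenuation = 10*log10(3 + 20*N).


3 + 20*N = 3 + 20*5.31 = 109.2
Att = 10*log10(109.2) = 20.382 dB


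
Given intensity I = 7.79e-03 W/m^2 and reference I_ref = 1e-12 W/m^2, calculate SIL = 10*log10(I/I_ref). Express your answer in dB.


I / I_ref = 7.79e-03 / 1e-12 = 7.79e+09
SIL = 10 * log10(7.79e+09) = 98.915 dB


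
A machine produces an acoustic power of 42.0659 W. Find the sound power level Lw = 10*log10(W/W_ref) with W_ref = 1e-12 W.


W / W_ref = 42.0659 / 1e-12 = 4.20659e+13
Lw = 10 * log10(4.20659e+13) = 136.24 dB


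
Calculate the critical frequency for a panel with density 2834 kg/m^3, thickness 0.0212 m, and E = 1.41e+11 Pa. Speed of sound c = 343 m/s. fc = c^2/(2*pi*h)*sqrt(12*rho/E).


12*rho/E = 12*2834/1.41e+11 = 2.41191e-07
sqrt(12*rho/E) = sqrt(2.41191e-07) = 0.000491112
c^2/(2*pi*h) = 343^2/(2*pi*0.0212) = 883227
fc = 883227 * 0.000491112 = 433.76 Hz


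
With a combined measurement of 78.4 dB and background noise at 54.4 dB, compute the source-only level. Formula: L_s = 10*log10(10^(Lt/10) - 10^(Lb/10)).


10^(78.4/10) = 6.91831e+07
10^(54.4/10) = 275423
Difference = 6.91831e+07 - 275423 = 6.89077e+07
L_source = 10*log10(6.89077e+07) = 78.383 dB


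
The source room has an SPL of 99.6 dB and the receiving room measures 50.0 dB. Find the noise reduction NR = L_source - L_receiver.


NR = L_source - L_receiver (difference between source and receiving room levels)
NR = 99.6 - 50.0 = 49.6 dB


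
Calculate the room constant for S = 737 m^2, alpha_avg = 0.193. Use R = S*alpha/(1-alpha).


R = 737 * 0.193 / (1 - 0.193) = 176.26 m^2


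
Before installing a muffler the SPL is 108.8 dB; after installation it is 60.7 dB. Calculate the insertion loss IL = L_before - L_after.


Insertion loss = SPL without muffler - SPL with muffler
IL = 108.8 - 60.7 = 48.1 dB


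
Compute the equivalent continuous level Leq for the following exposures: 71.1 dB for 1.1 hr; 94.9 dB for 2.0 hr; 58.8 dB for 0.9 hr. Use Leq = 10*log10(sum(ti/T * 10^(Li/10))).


T_total = 1.1 + 2.0 + 0.9 = 4.0 hr
(1.1/4.0) * 10^(71.1/10) = 3.54269e+06
(2.0/4.0) * 10^(94.9/10) = 1.54515e+09
(0.9/4.0) * 10^(58.8/10) = 170680
Sum = 3.54269e+06 + 1.54515e+09 + 170680 = 1.54886e+09
Leq = 10*log10(1.54886e+09) = 91.9 dB


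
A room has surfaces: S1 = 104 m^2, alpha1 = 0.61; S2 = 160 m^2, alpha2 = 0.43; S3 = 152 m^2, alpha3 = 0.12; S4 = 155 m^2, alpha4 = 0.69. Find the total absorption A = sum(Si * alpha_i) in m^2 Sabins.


104 * 0.61 = 63.44
160 * 0.43 = 68.8
152 * 0.12 = 18.24
155 * 0.69 = 106.95
A_total = 63.44 + 68.8 + 18.24 + 106.95 = 257.43 m^2


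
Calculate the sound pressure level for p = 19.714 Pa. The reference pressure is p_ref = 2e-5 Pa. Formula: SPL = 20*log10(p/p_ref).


p / p_ref = 19.714 / 2e-5 = 985700
SPL = 20 * log10(985700) = 119.87 dB


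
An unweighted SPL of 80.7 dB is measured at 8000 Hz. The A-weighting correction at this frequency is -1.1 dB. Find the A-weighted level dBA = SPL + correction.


A-weighting table: 8000 Hz -> -1.1 dB correction
SPL_A = SPL + correction = 80.7 + (-1.1) = 79.6 dBA


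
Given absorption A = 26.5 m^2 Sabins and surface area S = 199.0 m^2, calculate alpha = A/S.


Absorption coefficient = absorbed power / incident power
alpha = A / S = 26.5 / 199.0 = 0.13317


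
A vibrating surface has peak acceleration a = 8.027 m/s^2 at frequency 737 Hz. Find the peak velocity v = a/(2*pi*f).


omega = 2*pi*f = 2*pi*737 = 4630.71 rad/s
v = a / omega = 8.027 / 4630.71 = 0.0017334 m/s


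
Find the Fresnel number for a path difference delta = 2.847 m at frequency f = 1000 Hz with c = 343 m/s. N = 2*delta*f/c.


N = 2*delta*f/c = 2*delta/lambda, where lambda = c/f
lambda = 343 / 1000 = 0.343 m
N = 2 * 2.847 / 0.343 = 16.601


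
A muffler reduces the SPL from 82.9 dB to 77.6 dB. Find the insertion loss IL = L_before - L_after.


Insertion loss = SPL without muffler - SPL with muffler
IL = 82.9 - 77.6 = 5.3 dB


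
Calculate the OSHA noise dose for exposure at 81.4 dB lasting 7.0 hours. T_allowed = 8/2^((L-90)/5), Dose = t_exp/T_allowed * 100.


T_allowed = 8 / 2^((81.4 - 90)/5) = 26.3549 hr
Dose = 7.0 / 26.3549 * 100 = 26.561 %


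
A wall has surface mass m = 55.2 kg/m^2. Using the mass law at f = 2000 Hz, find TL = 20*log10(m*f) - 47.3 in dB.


m * f = 55.2 * 2000 = 110400
20*log10(110400) = 100.859 dB
TL = 100.859 - 47.3 = 53.559 dB


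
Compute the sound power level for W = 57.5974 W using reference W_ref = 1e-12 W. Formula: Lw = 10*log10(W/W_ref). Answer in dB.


W / W_ref = 57.5974 / 1e-12 = 5.75974e+13
Lw = 10 * log10(5.75974e+13) = 137.6 dB


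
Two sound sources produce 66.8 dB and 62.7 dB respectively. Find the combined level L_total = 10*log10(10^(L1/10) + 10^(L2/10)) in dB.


10^(66.8/10) = 4.7863e+06
10^(62.7/10) = 1.86209e+06
Sum = 4.7863e+06 + 1.86209e+06 = 6.64839e+06
L_total = 10*log10(6.64839e+06) = 68.227 dB


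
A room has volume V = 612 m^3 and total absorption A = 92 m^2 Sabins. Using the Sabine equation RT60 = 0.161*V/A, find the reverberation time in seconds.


RT60 = 0.161 * 612 / 92 = 1.071 s


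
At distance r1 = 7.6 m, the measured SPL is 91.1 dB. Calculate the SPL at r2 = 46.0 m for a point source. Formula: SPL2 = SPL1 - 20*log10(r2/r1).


r2/r1 = 46.0/7.6 = 6.05263
Correction = 20*log10(6.05263) = 15.6389 dB
SPL2 = 91.1 - 15.6389 = 75.461 dB


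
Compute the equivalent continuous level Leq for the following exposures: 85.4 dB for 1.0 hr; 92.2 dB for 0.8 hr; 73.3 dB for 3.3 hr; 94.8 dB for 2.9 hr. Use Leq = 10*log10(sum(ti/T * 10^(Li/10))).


T_total = 1.0 + 0.8 + 3.3 + 2.9 = 8.0 hr
(1.0/8.0) * 10^(85.4/10) = 4.33421e+07
(0.8/8.0) * 10^(92.2/10) = 1.65959e+08
(3.3/8.0) * 10^(73.3/10) = 8.81909e+06
(2.9/8.0) * 10^(94.8/10) = 1.09473e+09
Sum = 4.33421e+07 + 1.65959e+08 + 8.81909e+06 + 1.09473e+09 = 1.31285e+09
Leq = 10*log10(1.31285e+09) = 91.182 dB


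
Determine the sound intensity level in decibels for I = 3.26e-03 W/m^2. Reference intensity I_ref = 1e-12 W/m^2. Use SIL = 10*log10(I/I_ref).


I / I_ref = 3.26e-03 / 1e-12 = 3.26e+09
SIL = 10 * log10(3.26e+09) = 95.132 dB


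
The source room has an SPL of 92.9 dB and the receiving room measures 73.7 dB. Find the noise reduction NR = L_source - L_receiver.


NR = L_source - L_receiver (difference between source and receiving room levels)
NR = 92.9 - 73.7 = 19.2 dB


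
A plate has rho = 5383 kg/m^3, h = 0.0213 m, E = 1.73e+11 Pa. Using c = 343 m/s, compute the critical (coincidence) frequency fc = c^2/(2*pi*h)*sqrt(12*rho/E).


12*rho/E = 12*5383/1.73e+11 = 3.73387e-07
sqrt(12*rho/E) = sqrt(3.73387e-07) = 0.000611054
c^2/(2*pi*h) = 343^2/(2*pi*0.0213) = 879081
fc = 879081 * 0.000611054 = 537.17 Hz


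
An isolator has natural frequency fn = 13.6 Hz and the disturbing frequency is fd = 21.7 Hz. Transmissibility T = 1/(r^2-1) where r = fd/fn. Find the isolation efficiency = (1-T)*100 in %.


r = 21.7 / 13.6 = 1.59559
r^2 - 1 = 1.59559^2 - 1 = 1.54591
T = 1/1.54591 = 0.646868
Efficiency = (1 - 0.646868)*100 = 35.313 %


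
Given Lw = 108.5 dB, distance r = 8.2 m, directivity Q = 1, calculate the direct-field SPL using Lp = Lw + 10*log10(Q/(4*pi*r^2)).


4*pi*r^2 = 4*pi*8.2^2 = 844.963 m^2
Q / (4*pi*r^2) = 1 / 844.963 = 0.00118348
Lp = 108.5 + 10*log10(0.00118348) = 79.232 dB


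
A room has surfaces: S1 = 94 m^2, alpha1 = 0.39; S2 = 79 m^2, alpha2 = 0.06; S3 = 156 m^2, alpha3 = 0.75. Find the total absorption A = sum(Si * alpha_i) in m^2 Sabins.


94 * 0.39 = 36.66
79 * 0.06 = 4.74
156 * 0.75 = 117
A_total = 36.66 + 4.74 + 117 = 158.4 m^2


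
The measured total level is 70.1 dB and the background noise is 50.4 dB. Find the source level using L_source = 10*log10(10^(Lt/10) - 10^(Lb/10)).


10^(70.1/10) = 1.02329e+07
10^(50.4/10) = 109648
Difference = 1.02329e+07 - 109648 = 1.01233e+07
L_source = 10*log10(1.01233e+07) = 70.053 dB


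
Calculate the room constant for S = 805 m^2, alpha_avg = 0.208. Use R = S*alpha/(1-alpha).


R = 805 * 0.208 / (1 - 0.208) = 211.41 m^2


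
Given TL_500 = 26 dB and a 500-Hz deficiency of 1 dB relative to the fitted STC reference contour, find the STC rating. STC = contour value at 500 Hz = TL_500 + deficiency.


By ASTM E413, STC = value of the fitted reference contour at 500 Hz.
Contour value at 500 Hz = TL_500 + deficiency = 26 + 1 = 27
STC = 27


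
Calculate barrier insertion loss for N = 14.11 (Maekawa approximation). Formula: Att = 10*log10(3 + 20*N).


3 + 20*N = 3 + 20*14.11 = 285.2
Att = 10*log10(285.2) = 24.551 dB


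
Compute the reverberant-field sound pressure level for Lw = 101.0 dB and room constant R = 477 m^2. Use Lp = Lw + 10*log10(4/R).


4/R = 4/477 = 0.00838574
Lp = 101.0 + 10*log10(0.00838574) = 80.235 dB


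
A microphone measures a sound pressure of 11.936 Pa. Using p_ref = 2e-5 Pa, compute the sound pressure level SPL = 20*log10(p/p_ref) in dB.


p / p_ref = 11.936 / 2e-5 = 596800
SPL = 20 * log10(596800) = 115.52 dB


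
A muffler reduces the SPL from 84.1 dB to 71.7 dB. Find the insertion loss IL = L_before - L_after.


Insertion loss = SPL without muffler - SPL with muffler
IL = 84.1 - 71.7 = 12.4 dB


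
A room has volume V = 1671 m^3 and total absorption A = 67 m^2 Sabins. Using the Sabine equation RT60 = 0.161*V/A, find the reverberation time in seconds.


RT60 = 0.161 * 1671 / 67 = 4.0154 s


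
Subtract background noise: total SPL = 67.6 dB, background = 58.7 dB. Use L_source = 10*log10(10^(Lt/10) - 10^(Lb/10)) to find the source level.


10^(67.6/10) = 5.7544e+06
10^(58.7/10) = 741310
Difference = 5.7544e+06 - 741310 = 5.01309e+06
L_source = 10*log10(5.01309e+06) = 67.001 dB


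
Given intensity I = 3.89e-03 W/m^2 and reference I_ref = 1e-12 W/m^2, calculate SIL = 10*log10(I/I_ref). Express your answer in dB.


I / I_ref = 3.89e-03 / 1e-12 = 3.89e+09
SIL = 10 * log10(3.89e+09) = 95.899 dB


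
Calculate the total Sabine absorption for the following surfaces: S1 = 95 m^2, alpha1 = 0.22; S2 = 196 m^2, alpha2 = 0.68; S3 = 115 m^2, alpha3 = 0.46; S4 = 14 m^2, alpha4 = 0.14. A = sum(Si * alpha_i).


95 * 0.22 = 20.9
196 * 0.68 = 133.28
115 * 0.46 = 52.9
14 * 0.14 = 1.96
A_total = 20.9 + 133.28 + 52.9 + 1.96 = 209.04 m^2


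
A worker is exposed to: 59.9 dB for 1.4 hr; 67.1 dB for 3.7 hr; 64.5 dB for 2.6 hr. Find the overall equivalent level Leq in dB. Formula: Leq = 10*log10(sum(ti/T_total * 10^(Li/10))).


T_total = 1.4 + 3.7 + 2.6 = 7.7 hr
(1.4/7.7) * 10^(59.9/10) = 177679
(3.7/7.7) * 10^(67.1/10) = 2.4644e+06
(2.6/7.7) * 10^(64.5/10) = 951662
Sum = 177679 + 2.4644e+06 + 951662 = 3.59374e+06
Leq = 10*log10(3.59374e+06) = 65.555 dB


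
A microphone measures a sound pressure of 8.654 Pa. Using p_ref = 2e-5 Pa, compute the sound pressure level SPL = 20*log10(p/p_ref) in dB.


p / p_ref = 8.654 / 2e-5 = 432700
SPL = 20 * log10(432700) = 112.72 dB


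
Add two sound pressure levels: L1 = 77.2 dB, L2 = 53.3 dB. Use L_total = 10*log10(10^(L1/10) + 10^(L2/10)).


10^(77.2/10) = 5.24807e+07
10^(53.3/10) = 213796
Sum = 5.24807e+07 + 213796 = 5.26945e+07
L_total = 10*log10(5.26945e+07) = 77.218 dB


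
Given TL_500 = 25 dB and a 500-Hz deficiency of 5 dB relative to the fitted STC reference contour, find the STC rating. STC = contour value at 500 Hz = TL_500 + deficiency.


By ASTM E413, STC = value of the fitted reference contour at 500 Hz.
Contour value at 500 Hz = TL_500 + deficiency = 25 + 5 = 30
STC = 30


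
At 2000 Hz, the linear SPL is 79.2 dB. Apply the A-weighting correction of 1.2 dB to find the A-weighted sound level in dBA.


A-weighting table: 2000 Hz -> 1.2 dB correction
SPL_A = SPL + correction = 79.2 + (1.2) = 80.4 dBA


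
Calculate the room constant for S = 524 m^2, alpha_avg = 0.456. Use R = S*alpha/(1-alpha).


R = 524 * 0.456 / (1 - 0.456) = 439.24 m^2


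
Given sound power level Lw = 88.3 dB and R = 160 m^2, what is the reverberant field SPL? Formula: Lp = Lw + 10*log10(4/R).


4/R = 4/160 = 0.025
Lp = 88.3 + 10*log10(0.025) = 72.279 dB


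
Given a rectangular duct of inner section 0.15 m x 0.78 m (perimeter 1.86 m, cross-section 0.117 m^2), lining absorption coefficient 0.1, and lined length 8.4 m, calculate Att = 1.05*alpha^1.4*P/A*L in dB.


alpha^1.4 = 0.1^1.4 = 0.0398107
Attenuation rate = 1.05 * alpha^1.4 * P / A
= 1.05 * 0.0398107 * 1.86 / 0.117 = 0.664532 dB/m
Total Att = 0.664532 * 8.4 = 5.5821 dB


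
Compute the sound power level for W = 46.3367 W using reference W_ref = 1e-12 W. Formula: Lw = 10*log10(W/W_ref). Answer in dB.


W / W_ref = 46.3367 / 1e-12 = 4.63367e+13
Lw = 10 * log10(4.63367e+13) = 136.66 dB


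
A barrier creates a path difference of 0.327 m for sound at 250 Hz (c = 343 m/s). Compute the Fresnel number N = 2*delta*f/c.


N = 2*delta*f/c = 2*delta/lambda, where lambda = c/f
lambda = 343 / 250 = 1.372 m
N = 2 * 0.327 / 1.372 = 0.47668


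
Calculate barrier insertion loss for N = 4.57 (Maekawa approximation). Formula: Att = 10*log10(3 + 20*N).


3 + 20*N = 3 + 20*4.57 = 94.4
Att = 10*log10(94.4) = 19.75 dB


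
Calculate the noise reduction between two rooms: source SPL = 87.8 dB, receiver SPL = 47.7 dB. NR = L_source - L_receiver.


NR = L_source - L_receiver (difference between source and receiving room levels)
NR = 87.8 - 47.7 = 40.1 dB


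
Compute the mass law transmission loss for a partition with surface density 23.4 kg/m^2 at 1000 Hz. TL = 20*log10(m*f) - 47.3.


m * f = 23.4 * 1000 = 23400
20*log10(23400) = 87.3843 dB
TL = 87.3843 - 47.3 = 40.084 dB


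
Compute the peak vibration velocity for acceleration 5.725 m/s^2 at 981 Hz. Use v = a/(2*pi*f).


omega = 2*pi*f = 2*pi*981 = 6163.8 rad/s
v = a / omega = 5.725 / 6163.8 = 0.00092881 m/s


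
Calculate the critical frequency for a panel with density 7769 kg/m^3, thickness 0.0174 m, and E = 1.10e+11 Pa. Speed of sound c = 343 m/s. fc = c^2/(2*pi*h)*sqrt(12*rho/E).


12*rho/E = 12*7769/1.10e+11 = 8.47527e-07
sqrt(12*rho/E) = sqrt(8.47527e-07) = 0.000920612
c^2/(2*pi*h) = 343^2/(2*pi*0.0174) = 1.07612e+06
fc = 1.07612e+06 * 0.000920612 = 990.69 Hz


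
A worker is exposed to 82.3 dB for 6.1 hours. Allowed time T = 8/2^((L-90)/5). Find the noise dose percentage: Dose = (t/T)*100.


T_allowed = 8 / 2^((82.3 - 90)/5) = 23.2636 hr
Dose = 6.1 / 23.2636 * 100 = 26.221 %


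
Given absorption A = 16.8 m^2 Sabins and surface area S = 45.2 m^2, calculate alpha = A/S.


Absorption coefficient = absorbed power / incident power
alpha = A / S = 16.8 / 45.2 = 0.37168


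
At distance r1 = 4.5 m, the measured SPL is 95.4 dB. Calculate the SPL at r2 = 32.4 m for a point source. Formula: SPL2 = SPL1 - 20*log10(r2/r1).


r2/r1 = 32.4/4.5 = 7.2
Correction = 20*log10(7.2) = 17.1466 dB
SPL2 = 95.4 - 17.1466 = 78.253 dB


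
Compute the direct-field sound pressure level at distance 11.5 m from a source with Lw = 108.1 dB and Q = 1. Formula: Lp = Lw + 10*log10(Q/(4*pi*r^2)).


4*pi*r^2 = 4*pi*11.5^2 = 1661.9 m^2
Q / (4*pi*r^2) = 1 / 1661.9 = 0.000601721
Lp = 108.1 + 10*log10(0.000601721) = 75.894 dB


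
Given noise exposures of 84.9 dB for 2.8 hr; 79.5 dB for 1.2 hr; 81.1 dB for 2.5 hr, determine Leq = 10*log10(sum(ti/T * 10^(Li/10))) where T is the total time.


T_total = 2.8 + 1.2 + 2.5 = 6.5 hr
(2.8/6.5) * 10^(84.9/10) = 1.3312e+08
(1.2/6.5) * 10^(79.5/10) = 1.64539e+07
(2.5/6.5) * 10^(81.1/10) = 4.95481e+07
Sum = 1.3312e+08 + 1.64539e+07 + 4.95481e+07 = 1.99122e+08
Leq = 10*log10(1.99122e+08) = 82.991 dB


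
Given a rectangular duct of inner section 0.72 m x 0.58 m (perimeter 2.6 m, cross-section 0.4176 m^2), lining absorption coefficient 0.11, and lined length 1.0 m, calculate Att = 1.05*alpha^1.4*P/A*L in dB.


alpha^1.4 = 0.11^1.4 = 0.0454935
Attenuation rate = 1.05 * alpha^1.4 * P / A
= 1.05 * 0.0454935 * 2.6 / 0.4176 = 0.297407 dB/m
Total Att = 0.297407 * 1.0 = 0.29741 dB


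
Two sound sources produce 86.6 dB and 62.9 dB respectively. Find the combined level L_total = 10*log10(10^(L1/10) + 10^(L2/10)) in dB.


10^(86.6/10) = 4.57088e+08
10^(62.9/10) = 1.94984e+06
Sum = 4.57088e+08 + 1.94984e+06 = 4.59038e+08
L_total = 10*log10(4.59038e+08) = 86.618 dB


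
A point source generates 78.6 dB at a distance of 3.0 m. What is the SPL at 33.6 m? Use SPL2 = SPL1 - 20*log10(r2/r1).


r2/r1 = 33.6/3.0 = 11.2
Correction = 20*log10(11.2) = 20.9844 dB
SPL2 = 78.6 - 20.9844 = 57.616 dB


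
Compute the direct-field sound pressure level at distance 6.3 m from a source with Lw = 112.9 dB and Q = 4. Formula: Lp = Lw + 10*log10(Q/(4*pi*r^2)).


4*pi*r^2 = 4*pi*6.3^2 = 498.759 m^2
Q / (4*pi*r^2) = 4 / 498.759 = 0.00801991
Lp = 112.9 + 10*log10(0.00801991) = 91.942 dB


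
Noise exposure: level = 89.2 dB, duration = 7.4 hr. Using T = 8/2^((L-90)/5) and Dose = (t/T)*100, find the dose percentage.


T_allowed = 8 / 2^((89.2 - 90)/5) = 8.9383 hr
Dose = 7.4 / 8.9383 * 100 = 82.79 %


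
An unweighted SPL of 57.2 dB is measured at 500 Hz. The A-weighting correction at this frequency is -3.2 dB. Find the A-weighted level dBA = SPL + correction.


A-weighting table: 500 Hz -> -3.2 dB correction
SPL_A = SPL + correction = 57.2 + (-3.2) = 54 dBA


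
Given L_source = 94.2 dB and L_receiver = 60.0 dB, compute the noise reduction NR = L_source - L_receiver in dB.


NR = L_source - L_receiver (difference between source and receiving room levels)
NR = 94.2 - 60.0 = 34.2 dB


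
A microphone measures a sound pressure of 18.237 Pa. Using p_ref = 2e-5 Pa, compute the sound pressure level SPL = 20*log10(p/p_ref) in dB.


p / p_ref = 18.237 / 2e-5 = 911850
SPL = 20 * log10(911850) = 119.2 dB


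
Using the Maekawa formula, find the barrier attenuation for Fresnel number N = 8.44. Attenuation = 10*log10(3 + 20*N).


3 + 20*N = 3 + 20*8.44 = 171.8
Att = 10*log10(171.8) = 22.35 dB


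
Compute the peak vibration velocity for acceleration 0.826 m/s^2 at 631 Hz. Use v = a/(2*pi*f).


omega = 2*pi*f = 2*pi*631 = 3964.69 rad/s
v = a / omega = 0.826 / 3964.69 = 0.00020834 m/s


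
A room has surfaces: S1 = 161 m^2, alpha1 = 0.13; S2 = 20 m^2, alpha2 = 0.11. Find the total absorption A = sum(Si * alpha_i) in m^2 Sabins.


161 * 0.13 = 20.93
20 * 0.11 = 2.2
A_total = 20.93 + 2.2 = 23.13 m^2


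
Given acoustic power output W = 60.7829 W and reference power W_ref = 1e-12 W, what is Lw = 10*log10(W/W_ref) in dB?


W / W_ref = 60.7829 / 1e-12 = 6.07829e+13
Lw = 10 * log10(6.07829e+13) = 137.84 dB


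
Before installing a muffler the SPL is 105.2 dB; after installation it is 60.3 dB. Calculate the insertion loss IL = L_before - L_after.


Insertion loss = SPL without muffler - SPL with muffler
IL = 105.2 - 60.3 = 44.9 dB


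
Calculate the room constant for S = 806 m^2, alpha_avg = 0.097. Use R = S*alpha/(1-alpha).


R = 806 * 0.097 / (1 - 0.097) = 86.58 m^2


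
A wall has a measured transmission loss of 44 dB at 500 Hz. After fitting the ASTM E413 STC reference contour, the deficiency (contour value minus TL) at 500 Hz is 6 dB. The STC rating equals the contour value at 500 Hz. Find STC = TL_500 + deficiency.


By ASTM E413, STC = value of the fitted reference contour at 500 Hz.
Contour value at 500 Hz = TL_500 + deficiency = 44 + 6 = 50
STC = 50


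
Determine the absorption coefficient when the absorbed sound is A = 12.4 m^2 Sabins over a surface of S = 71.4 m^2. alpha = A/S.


Absorption coefficient = absorbed power / incident power
alpha = A / S = 12.4 / 71.4 = 0.17367


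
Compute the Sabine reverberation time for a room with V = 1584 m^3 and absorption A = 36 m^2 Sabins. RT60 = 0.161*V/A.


RT60 = 0.161 * 1584 / 36 = 7.084 s


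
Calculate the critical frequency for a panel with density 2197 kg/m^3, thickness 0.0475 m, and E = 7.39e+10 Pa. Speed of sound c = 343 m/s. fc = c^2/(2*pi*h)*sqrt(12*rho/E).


12*rho/E = 12*2197/7.39e+10 = 3.56752e-07
sqrt(12*rho/E) = sqrt(3.56752e-07) = 0.000597287
c^2/(2*pi*h) = 343^2/(2*pi*0.0475) = 394198
fc = 394198 * 0.000597287 = 235.45 Hz


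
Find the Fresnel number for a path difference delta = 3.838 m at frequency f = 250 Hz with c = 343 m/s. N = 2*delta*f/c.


N = 2*delta*f/c = 2*delta/lambda, where lambda = c/f
lambda = 343 / 250 = 1.372 m
N = 2 * 3.838 / 1.372 = 5.5948


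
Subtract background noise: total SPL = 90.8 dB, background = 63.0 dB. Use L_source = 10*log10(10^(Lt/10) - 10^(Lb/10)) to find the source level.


10^(90.8/10) = 1.20226e+09
10^(63.0/10) = 1.99526e+06
Difference = 1.20226e+09 - 1.99526e+06 = 1.20026e+09
L_source = 10*log10(1.20026e+09) = 90.793 dB


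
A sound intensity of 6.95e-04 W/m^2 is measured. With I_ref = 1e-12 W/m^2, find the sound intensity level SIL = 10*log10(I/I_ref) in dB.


I / I_ref = 6.95e-04 / 1e-12 = 6.95e+08
SIL = 10 * log10(6.95e+08) = 88.42 dB


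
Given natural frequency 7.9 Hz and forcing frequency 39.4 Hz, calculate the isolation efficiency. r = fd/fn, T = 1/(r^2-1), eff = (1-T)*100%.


r = 39.4 / 7.9 = 4.98734
r^2 - 1 = 4.98734^2 - 1 = 23.8736
T = 1/23.8736 = 0.0418873
Efficiency = (1 - 0.0418873)*100 = 95.811 %


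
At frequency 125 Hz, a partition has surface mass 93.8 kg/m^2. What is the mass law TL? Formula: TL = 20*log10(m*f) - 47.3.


m * f = 93.8 * 125 = 11725
20*log10(11725) = 81.3823 dB
TL = 81.3823 - 47.3 = 34.082 dB


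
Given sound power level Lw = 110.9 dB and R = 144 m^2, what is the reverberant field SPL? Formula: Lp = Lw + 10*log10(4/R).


4/R = 4/144 = 0.0277778
Lp = 110.9 + 10*log10(0.0277778) = 95.337 dB


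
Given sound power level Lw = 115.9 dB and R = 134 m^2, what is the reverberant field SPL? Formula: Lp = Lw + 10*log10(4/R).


4/R = 4/134 = 0.0298507
Lp = 115.9 + 10*log10(0.0298507) = 100.65 dB


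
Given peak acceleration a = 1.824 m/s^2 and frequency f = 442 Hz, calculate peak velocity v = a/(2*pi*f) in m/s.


omega = 2*pi*f = 2*pi*442 = 2777.17 rad/s
v = a / omega = 1.824 / 2777.17 = 0.00065678 m/s


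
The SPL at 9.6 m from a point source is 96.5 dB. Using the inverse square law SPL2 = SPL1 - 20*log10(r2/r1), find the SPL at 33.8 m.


r2/r1 = 33.8/9.6 = 3.52083
Correction = 20*log10(3.52083) = 10.9329 dB
SPL2 = 96.5 - 10.9329 = 85.567 dB


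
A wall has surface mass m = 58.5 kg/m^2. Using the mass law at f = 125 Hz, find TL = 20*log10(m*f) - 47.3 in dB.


m * f = 58.5 * 125 = 7312.5
20*log10(7312.5) = 77.2813 dB
TL = 77.2813 - 47.3 = 29.981 dB


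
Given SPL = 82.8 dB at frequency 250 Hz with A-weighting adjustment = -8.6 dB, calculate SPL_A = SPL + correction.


A-weighting table: 250 Hz -> -8.6 dB correction
SPL_A = SPL + correction = 82.8 + (-8.6) = 74.2 dBA


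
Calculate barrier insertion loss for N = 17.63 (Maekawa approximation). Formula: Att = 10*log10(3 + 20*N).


3 + 20*N = 3 + 20*17.63 = 355.6
Att = 10*log10(355.6) = 25.51 dB


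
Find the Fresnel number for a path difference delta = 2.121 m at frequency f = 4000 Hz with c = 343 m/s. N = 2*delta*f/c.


N = 2*delta*f/c = 2*delta/lambda, where lambda = c/f
lambda = 343 / 4000 = 0.08575 m
N = 2 * 2.121 / 0.08575 = 49.469


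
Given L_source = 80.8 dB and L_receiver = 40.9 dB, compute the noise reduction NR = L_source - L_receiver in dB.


NR = L_source - L_receiver (difference between source and receiving room levels)
NR = 80.8 - 40.9 = 39.9 dB


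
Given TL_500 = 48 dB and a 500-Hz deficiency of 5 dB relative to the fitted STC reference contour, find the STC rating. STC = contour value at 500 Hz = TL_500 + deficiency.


By ASTM E413, STC = value of the fitted reference contour at 500 Hz.
Contour value at 500 Hz = TL_500 + deficiency = 48 + 5 = 53
STC = 53


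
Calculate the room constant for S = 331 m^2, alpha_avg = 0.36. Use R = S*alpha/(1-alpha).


R = 331 * 0.36 / (1 - 0.36) = 186.19 m^2


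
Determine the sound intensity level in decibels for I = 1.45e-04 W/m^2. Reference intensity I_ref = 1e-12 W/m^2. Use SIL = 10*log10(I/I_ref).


I / I_ref = 1.45e-04 / 1e-12 = 1.45e+08
SIL = 10 * log10(1.45e+08) = 81.614 dB


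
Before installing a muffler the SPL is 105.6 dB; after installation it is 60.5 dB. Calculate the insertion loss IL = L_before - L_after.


Insertion loss = SPL without muffler - SPL with muffler
IL = 105.6 - 60.5 = 45.1 dB


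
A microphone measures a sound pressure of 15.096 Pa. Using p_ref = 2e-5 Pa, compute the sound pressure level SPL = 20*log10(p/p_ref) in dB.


p / p_ref = 15.096 / 2e-5 = 754800
SPL = 20 * log10(754800) = 117.56 dB


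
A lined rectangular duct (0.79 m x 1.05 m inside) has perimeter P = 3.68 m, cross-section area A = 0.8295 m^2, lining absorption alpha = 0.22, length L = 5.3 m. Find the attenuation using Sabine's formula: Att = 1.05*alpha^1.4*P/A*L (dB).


alpha^1.4 = 0.22^1.4 = 0.120058
Attenuation rate = 1.05 * alpha^1.4 * P / A
= 1.05 * 0.120058 * 3.68 / 0.8295 = 0.559258 dB/m
Total Att = 0.559258 * 5.3 = 2.9641 dB


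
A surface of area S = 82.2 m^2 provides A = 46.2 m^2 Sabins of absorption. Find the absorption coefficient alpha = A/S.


Absorption coefficient = absorbed power / incident power
alpha = A / S = 46.2 / 82.2 = 0.56204


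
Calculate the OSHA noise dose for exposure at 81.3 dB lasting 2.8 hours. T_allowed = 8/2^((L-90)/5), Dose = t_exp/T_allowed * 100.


T_allowed = 8 / 2^((81.3 - 90)/5) = 26.7228 hr
Dose = 2.8 / 26.7228 * 100 = 10.478 %


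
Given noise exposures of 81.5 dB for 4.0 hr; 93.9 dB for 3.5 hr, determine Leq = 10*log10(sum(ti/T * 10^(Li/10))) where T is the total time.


T_total = 4.0 + 3.5 = 7.5 hr
(4.0/7.5) * 10^(81.5/10) = 7.53353e+07
(3.5/7.5) * 10^(93.9/10) = 1.14553e+09
Sum = 7.53353e+07 + 1.14553e+09 = 1.22087e+09
Leq = 10*log10(1.22087e+09) = 90.867 dB


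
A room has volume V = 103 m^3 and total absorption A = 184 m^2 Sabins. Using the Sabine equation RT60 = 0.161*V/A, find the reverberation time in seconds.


RT60 = 0.161 * 103 / 184 = 0.090125 s


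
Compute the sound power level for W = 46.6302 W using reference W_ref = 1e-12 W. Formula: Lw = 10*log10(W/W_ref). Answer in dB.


W / W_ref = 46.6302 / 1e-12 = 4.66302e+13
Lw = 10 * log10(4.66302e+13) = 136.69 dB


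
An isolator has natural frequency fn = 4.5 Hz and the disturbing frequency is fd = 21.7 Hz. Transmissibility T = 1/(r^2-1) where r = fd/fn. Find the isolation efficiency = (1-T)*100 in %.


r = 21.7 / 4.5 = 4.82222
r^2 - 1 = 4.82222^2 - 1 = 22.2538
T = 1/22.2538 = 0.0449361
Efficiency = (1 - 0.0449361)*100 = 95.506 %


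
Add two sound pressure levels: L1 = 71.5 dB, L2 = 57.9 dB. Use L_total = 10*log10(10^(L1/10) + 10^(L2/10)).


10^(71.5/10) = 1.41254e+07
10^(57.9/10) = 616595
Sum = 1.41254e+07 + 616595 = 1.4742e+07
L_total = 10*log10(1.4742e+07) = 71.686 dB


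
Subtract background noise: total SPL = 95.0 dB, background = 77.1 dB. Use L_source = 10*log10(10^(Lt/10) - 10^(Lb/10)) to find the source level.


10^(95.0/10) = 3.16228e+09
10^(77.1/10) = 5.12861e+07
Difference = 3.16228e+09 - 5.12861e+07 = 3.11099e+09
L_source = 10*log10(3.11099e+09) = 94.929 dB


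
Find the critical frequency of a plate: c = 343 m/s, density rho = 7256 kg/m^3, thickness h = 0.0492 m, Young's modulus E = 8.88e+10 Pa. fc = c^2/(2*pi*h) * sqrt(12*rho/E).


12*rho/E = 12*7256/8.88e+10 = 9.80541e-07
sqrt(12*rho/E) = sqrt(9.80541e-07) = 0.000990223
c^2/(2*pi*h) = 343^2/(2*pi*0.0492) = 380578
fc = 380578 * 0.000990223 = 376.86 Hz


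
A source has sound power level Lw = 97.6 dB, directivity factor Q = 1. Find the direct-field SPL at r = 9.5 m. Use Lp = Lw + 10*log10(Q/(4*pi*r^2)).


4*pi*r^2 = 4*pi*9.5^2 = 1134.11 m^2
Q / (4*pi*r^2) = 1 / 1134.11 = 0.000881749
Lp = 97.6 + 10*log10(0.000881749) = 67.053 dB


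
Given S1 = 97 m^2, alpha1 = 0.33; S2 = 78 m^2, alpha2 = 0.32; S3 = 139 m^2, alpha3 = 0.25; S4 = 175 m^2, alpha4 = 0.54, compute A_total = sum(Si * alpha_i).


97 * 0.33 = 32.01
78 * 0.32 = 24.96
139 * 0.25 = 34.75
175 * 0.54 = 94.5
A_total = 32.01 + 24.96 + 34.75 + 94.5 = 186.22 m^2


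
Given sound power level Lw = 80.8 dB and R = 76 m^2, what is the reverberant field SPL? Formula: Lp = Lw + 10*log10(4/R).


4/R = 4/76 = 0.0526316
Lp = 80.8 + 10*log10(0.0526316) = 68.012 dB


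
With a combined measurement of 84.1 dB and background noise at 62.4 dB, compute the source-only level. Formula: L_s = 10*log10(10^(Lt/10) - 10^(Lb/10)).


10^(84.1/10) = 2.5704e+08
10^(62.4/10) = 1.7378e+06
Difference = 2.5704e+08 - 1.7378e+06 = 2.55302e+08
L_source = 10*log10(2.55302e+08) = 84.071 dB


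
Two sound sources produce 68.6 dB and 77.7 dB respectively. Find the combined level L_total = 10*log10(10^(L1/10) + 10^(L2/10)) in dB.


10^(68.6/10) = 7.24436e+06
10^(77.7/10) = 5.88844e+07
Sum = 7.24436e+06 + 5.88844e+07 = 6.61288e+07
L_total = 10*log10(6.61288e+07) = 78.204 dB


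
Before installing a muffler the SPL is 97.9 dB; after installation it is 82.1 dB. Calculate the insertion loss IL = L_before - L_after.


Insertion loss = SPL without muffler - SPL with muffler
IL = 97.9 - 82.1 = 15.8 dB


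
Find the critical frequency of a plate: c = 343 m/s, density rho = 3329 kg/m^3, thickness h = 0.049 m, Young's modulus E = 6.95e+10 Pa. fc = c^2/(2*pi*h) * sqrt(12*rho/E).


12*rho/E = 12*3329/6.95e+10 = 5.74791e-07
sqrt(12*rho/E) = sqrt(5.74791e-07) = 0.00075815
c^2/(2*pi*h) = 343^2/(2*pi*0.049) = 382131
fc = 382131 * 0.00075815 = 289.71 Hz


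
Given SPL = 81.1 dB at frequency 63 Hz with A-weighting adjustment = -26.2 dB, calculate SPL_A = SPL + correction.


A-weighting table: 63 Hz -> -26.2 dB correction
SPL_A = SPL + correction = 81.1 + (-26.2) = 54.9 dBA


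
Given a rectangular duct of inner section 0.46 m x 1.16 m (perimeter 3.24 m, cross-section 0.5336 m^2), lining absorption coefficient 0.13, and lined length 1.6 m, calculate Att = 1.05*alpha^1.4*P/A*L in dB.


alpha^1.4 = 0.13^1.4 = 0.0574805
Attenuation rate = 1.05 * alpha^1.4 * P / A
= 1.05 * 0.0574805 * 3.24 / 0.5336 = 0.366471 dB/m
Total Att = 0.366471 * 1.6 = 0.58635 dB


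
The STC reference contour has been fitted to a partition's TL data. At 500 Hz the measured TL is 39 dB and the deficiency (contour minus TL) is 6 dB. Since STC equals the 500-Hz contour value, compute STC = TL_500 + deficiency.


By ASTM E413, STC = value of the fitted reference contour at 500 Hz.
Contour value at 500 Hz = TL_500 + deficiency = 39 + 6 = 45
STC = 45


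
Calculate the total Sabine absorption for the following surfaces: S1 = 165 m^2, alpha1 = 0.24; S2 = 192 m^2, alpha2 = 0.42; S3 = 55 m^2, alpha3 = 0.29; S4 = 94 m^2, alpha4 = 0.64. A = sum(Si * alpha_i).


165 * 0.24 = 39.6
192 * 0.42 = 80.64
55 * 0.29 = 15.95
94 * 0.64 = 60.16
A_total = 39.6 + 80.64 + 15.95 + 60.16 = 196.35 m^2


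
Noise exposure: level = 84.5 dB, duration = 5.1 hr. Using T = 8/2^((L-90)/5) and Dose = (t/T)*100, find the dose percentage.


T_allowed = 8 / 2^((84.5 - 90)/5) = 17.1484 hr
Dose = 5.1 / 17.1484 * 100 = 29.74 %


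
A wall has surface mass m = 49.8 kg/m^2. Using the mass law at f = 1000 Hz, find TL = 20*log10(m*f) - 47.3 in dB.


m * f = 49.8 * 1000 = 49800
20*log10(49800) = 93.9446 dB
TL = 93.9446 - 47.3 = 46.645 dB


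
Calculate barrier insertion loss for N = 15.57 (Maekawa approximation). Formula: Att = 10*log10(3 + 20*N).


3 + 20*N = 3 + 20*15.57 = 314.4
Att = 10*log10(314.4) = 24.975 dB


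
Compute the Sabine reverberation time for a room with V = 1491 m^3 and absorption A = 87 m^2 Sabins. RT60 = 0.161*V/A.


RT60 = 0.161 * 1491 / 87 = 2.7592 s


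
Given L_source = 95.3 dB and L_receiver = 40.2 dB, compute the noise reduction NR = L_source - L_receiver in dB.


NR = L_source - L_receiver (difference between source and receiving room levels)
NR = 95.3 - 40.2 = 55.1 dB


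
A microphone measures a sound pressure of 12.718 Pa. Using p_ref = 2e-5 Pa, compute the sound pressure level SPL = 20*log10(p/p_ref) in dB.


p / p_ref = 12.718 / 2e-5 = 635900
SPL = 20 * log10(635900) = 116.07 dB


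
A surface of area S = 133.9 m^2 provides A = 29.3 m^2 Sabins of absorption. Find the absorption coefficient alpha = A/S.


Absorption coefficient = absorbed power / incident power
alpha = A / S = 29.3 / 133.9 = 0.21882


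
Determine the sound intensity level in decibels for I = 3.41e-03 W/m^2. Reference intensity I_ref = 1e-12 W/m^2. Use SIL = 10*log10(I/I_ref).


I / I_ref = 3.41e-03 / 1e-12 = 3.41e+09
SIL = 10 * log10(3.41e+09) = 95.328 dB


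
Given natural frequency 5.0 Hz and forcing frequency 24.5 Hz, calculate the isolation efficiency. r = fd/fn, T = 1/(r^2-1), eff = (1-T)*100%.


r = 24.5 / 5.0 = 4.9
r^2 - 1 = 4.9^2 - 1 = 23.01
T = 1/23.01 = 0.0434594
Efficiency = (1 - 0.0434594)*100 = 95.654 %


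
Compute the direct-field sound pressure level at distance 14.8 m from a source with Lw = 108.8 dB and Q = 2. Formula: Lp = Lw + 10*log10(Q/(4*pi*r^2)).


4*pi*r^2 = 4*pi*14.8^2 = 2752.54 m^2
Q / (4*pi*r^2) = 2 / 2752.54 = 0.000726602
Lp = 108.8 + 10*log10(0.000726602) = 77.413 dB
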